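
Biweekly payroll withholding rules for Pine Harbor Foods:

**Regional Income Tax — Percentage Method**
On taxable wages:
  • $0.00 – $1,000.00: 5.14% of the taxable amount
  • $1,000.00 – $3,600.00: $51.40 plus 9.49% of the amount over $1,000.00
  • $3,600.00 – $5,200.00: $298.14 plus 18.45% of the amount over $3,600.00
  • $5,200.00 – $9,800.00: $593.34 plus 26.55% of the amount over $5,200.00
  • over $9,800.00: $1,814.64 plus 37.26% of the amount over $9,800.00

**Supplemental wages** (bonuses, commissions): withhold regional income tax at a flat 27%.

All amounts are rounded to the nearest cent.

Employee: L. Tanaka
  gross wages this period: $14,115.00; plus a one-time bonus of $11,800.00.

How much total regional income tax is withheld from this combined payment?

$6,608.41

Regional Income Tax: taxable = $14,115.00
  $1,814.64 + 37.26% × ($14,115.00 − $9,800.00) = $1,814.64 + 37.26% × $4,315.00 = $3,422.41
Supplemental (27% flat on bonus): 27% × $11,800.00 = $3,186.00
Total regional income tax: $3,422.41 + $3,186.00 = $6,608.41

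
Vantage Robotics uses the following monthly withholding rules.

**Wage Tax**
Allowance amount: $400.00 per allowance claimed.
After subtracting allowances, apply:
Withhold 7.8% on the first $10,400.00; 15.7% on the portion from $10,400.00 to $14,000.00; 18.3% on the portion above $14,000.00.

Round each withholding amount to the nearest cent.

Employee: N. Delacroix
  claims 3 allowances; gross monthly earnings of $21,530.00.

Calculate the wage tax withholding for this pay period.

$2,534.79

Wage Tax: taxable = $21,530.00 − 3×$400.00 = $20,330.00
  $1,376.40 + 18.3% × ($20,330.00 − $14,000.00) = $1,376.40 + 18.3% × $6,330.00 = $2,534.79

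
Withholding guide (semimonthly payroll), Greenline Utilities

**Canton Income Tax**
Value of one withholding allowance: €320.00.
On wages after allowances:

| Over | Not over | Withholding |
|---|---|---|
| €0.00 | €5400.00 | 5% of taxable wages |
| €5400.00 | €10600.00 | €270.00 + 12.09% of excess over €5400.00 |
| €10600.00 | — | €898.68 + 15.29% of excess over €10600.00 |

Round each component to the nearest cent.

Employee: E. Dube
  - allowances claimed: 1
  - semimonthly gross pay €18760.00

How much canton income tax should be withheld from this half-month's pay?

Canton Income Tax: taxable = €18760.00 − 1×€320.00 = €18440.00
  €898.68 + 15.29% × (€18440.00 − €10600.00) = €898.68 + 15.29% × €7840.00 = €2097.42

€2097.42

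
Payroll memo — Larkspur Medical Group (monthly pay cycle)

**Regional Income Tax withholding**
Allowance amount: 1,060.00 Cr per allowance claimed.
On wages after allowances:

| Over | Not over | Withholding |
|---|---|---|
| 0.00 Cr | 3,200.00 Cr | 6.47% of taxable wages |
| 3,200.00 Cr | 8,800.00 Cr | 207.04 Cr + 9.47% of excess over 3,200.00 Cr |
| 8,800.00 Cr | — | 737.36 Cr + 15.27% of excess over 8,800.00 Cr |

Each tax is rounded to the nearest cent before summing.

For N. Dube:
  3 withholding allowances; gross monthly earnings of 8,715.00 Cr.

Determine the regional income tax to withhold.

428.16 Cr

Regional Income Tax: taxable = 8,715.00 Cr − 3×1,060.00 Cr = 5,535.00 Cr
  207.04 Cr + 9.47% × (5,535.00 Cr − 3,200.00 Cr) = 207.04 Cr + 9.47% × 2,335.00 Cr = 428.16 Cr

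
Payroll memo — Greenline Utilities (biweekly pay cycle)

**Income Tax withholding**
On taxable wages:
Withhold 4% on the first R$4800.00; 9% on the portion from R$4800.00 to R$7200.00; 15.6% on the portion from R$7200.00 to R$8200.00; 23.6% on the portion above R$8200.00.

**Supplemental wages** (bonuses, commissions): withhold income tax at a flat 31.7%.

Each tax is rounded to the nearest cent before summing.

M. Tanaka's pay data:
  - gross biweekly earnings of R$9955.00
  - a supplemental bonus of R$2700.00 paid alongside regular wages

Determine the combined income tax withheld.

R$1834.08

Income Tax: taxable = R$9955.00
  R$564.00 + 23.6% × (R$9955.00 − R$8200.00) = R$564.00 + 23.6% × R$1755.00 = R$978.18
Supplemental (31.7% flat on bonus): 31.7% × R$2700.00 = R$855.90
Total income tax: R$978.18 + R$855.90 = R$1834.08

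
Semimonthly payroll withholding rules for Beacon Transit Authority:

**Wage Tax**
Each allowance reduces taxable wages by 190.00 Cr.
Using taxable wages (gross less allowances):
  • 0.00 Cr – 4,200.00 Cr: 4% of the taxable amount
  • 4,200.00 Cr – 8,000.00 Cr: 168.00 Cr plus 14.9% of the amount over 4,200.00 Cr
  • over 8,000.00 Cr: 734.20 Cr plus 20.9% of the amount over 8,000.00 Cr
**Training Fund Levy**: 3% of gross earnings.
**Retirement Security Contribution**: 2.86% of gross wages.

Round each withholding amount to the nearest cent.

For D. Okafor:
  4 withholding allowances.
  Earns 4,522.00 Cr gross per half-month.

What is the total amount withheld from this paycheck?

415.47 Cr

Wage Tax: taxable = 4,522.00 Cr − 4×190.00 Cr = 3,762.00 Cr
  4% × 3,762.00 Cr = 150.48 Cr
Training Fund Levy: 3% × 4,522.00 Cr = 135.66 Cr
Retirement Security Contribution: 2.86% × 4,522.00 Cr = 129.33 Cr
Total: 150.48 Cr + 135.66 Cr + 129.33 Cr = 415.47 Cr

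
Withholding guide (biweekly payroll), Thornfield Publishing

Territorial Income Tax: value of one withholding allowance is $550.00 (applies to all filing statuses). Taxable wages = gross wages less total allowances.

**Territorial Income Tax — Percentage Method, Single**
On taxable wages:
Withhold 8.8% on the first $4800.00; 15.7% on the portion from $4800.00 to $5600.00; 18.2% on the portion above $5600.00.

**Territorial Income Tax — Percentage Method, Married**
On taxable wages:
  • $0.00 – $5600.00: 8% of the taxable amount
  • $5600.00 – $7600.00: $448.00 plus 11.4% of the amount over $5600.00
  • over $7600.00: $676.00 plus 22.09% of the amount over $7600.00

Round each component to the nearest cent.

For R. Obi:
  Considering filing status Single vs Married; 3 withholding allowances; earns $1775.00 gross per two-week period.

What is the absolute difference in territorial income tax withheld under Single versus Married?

Territorial Income Tax (Single): taxable = $1775.00 − 3×$550.00 = $125.00
  8.8% × $125.00 = $11.00
Territorial Income Tax (Married): taxable = $1775.00 − 3×$550.00 = $125.00
  8% × $125.00 = $10.00
Difference: |$11.00 − $10.00| = $1.00 (higher under Single)

$1.00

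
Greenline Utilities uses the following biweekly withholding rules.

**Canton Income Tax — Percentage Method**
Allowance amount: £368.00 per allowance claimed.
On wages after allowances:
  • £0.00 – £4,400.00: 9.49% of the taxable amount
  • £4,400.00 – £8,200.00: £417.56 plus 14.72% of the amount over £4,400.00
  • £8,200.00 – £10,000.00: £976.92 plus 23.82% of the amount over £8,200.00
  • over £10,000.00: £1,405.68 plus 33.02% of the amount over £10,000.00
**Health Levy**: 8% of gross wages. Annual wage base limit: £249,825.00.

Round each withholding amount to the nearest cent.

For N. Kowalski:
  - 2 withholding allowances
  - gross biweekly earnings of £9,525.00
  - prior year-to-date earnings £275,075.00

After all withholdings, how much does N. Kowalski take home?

£8,407.78

Canton Income Tax: taxable = £9,525.00 − 2×£368.00 = £8,789.00
  £976.92 + 23.82% × (£8,789.00 − £8,200.00) = £976.92 + 23.82% × £589.00 = £1,117.22
Health Levy: YTD £275,075.00 ≥ cap £249,825.00 → £0.00
Total withheld: £1,117.22 + £0.00 = £1,117.22
Net pay: £9,525.00 − £1,117.22 = £8,407.78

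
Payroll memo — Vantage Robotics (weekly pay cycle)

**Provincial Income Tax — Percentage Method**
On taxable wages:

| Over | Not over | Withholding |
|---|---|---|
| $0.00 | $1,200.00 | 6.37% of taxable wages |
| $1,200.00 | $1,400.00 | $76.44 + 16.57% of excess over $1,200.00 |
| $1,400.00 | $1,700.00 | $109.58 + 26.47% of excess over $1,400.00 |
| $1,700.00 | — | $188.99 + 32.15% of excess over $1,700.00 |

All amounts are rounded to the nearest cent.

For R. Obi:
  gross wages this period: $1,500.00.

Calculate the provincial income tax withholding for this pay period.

Provincial Income Tax: taxable = $1,500.00
  $109.58 + 26.47% × ($1,500.00 − $1,400.00) = $109.58 + 26.47% × $100.00 = $136.05

$136.05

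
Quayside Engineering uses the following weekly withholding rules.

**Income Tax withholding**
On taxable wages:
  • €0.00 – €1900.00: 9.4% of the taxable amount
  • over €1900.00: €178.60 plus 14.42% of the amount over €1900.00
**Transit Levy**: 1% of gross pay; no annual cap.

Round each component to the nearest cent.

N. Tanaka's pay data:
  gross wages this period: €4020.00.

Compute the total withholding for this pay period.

Income Tax: taxable = €4020.00
  €178.60 + 14.42% × (€4020.00 − €1900.00) = €178.60 + 14.42% × €2120.00 = €484.30
Transit Levy: 1% × €4020.00 = €40.20
Total: €484.30 + €40.20 = €524.50

€524.50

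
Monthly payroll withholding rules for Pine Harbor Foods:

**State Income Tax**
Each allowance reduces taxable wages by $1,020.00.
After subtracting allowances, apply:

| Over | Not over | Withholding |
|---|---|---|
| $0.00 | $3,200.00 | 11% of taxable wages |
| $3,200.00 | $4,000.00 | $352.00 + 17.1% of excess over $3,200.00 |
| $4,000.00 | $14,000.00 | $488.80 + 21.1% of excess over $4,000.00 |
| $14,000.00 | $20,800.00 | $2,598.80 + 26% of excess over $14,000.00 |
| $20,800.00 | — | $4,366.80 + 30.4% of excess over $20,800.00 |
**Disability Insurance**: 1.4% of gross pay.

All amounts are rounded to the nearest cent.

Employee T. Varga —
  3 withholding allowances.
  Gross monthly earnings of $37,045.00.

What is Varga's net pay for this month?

State Income Tax: taxable = $37,045.00 − 3×$1,020.00 = $33,985.00
  $4,366.80 + 30.4% × ($33,985.00 − $20,800.00) = $4,366.80 + 30.4% × $13,185.00 = $8,375.04
Disability Insurance: 1.4% × $37,045.00 = $518.63
Total withheld: $8,375.04 + $518.63 = $8,893.67
Net pay: $37,045.00 − $8,893.67 = $28,151.33

$28,151.33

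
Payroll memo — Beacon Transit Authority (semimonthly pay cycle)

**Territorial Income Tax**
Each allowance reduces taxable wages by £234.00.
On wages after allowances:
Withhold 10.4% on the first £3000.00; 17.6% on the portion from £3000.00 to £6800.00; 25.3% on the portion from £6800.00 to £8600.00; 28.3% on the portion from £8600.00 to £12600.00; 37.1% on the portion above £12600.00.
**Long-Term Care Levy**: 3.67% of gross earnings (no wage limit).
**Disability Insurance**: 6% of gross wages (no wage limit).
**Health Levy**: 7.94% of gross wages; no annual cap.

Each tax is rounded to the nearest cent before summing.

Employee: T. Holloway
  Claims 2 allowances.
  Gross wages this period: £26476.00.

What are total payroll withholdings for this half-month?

Territorial Income Tax: taxable = £26476.00 − 2×£234.00 = £26008.00
  £2568.20 + 37.1% × (£26008.00 − £12600.00) = £2568.20 + 37.1% × £13408.00 = £7542.57
Long-Term Care Levy: 3.67% × £26476.00 = £971.67
Disability Insurance: 6% × £26476.00 = £1588.56
Health Levy: 7.94% × £26476.00 = £2102.19
Total: £7542.57 + £971.67 + £1588.56 + £2102.19 = £12204.99

£12204.99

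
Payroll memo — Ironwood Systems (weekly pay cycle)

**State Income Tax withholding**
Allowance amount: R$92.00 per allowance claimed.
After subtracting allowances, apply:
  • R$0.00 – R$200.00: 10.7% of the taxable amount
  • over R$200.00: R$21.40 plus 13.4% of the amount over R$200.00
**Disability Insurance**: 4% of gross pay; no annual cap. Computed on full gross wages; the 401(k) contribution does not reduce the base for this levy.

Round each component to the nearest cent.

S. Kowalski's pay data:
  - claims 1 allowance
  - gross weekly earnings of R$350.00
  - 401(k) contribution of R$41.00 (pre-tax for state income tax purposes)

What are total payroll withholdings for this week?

State Income Tax: taxable = R$350.00 − R$41.00 − 1×R$92.00 = R$217.00
  R$21.40 + 13.4% × (R$217.00 − R$200.00) = R$21.40 + 13.4% × R$17.00 = R$23.68
Disability Insurance: 4% × R$350.00 = R$14.00
Total: R$23.68 + R$14.00 = R$37.68

R$37.68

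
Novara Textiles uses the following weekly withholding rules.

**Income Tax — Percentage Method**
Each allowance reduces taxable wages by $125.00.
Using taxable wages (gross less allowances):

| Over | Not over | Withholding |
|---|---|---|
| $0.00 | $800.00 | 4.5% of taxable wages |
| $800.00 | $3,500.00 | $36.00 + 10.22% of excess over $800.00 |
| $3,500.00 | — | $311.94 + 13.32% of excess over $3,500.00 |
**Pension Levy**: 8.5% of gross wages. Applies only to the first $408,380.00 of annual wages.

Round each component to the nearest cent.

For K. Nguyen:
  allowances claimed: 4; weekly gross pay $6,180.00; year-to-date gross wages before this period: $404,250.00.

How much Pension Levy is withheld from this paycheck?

Pension Levy: cap $408,380.00 − YTD $404,250.00 = $4,130.00 subject; 8.5% × $4,130.00 = $351.05

$351.05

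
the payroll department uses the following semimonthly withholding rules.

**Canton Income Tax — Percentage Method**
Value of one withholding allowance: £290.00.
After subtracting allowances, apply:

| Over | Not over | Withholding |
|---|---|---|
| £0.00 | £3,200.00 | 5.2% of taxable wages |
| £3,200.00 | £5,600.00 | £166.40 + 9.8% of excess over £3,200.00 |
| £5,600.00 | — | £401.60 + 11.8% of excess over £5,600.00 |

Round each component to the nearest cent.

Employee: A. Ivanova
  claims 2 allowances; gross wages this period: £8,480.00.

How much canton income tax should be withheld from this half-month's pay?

Canton Income Tax: taxable = £8,480.00 − 2×£290.00 = £7,900.00
  £401.60 + 11.8% × (£7,900.00 − £5,600.00) = £401.60 + 11.8% × £2,300.00 = £673.00

£673.00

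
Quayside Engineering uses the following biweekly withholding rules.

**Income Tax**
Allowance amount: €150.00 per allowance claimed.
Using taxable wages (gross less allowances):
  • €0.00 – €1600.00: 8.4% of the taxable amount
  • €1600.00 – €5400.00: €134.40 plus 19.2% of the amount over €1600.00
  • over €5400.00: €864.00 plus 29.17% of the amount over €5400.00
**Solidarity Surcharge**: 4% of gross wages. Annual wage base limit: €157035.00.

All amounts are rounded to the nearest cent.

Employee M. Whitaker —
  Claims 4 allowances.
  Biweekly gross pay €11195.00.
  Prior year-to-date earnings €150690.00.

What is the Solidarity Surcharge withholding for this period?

Solidarity Surcharge: cap €157035.00 − YTD €150690.00 = €6345.00 subject; 4% × €6345.00 = €253.80

€253.80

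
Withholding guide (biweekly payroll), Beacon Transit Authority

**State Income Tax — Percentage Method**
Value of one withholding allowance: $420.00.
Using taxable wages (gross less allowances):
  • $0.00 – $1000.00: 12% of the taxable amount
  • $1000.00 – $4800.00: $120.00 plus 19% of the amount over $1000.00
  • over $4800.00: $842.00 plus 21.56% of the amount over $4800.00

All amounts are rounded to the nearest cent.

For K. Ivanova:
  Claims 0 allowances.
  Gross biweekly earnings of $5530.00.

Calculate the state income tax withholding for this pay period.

State Income Tax: taxable = $5530.00
  $842.00 + 21.56% × ($5530.00 − $4800.00) = $842.00 + 21.56% × $730.00 = $999.39

$999.39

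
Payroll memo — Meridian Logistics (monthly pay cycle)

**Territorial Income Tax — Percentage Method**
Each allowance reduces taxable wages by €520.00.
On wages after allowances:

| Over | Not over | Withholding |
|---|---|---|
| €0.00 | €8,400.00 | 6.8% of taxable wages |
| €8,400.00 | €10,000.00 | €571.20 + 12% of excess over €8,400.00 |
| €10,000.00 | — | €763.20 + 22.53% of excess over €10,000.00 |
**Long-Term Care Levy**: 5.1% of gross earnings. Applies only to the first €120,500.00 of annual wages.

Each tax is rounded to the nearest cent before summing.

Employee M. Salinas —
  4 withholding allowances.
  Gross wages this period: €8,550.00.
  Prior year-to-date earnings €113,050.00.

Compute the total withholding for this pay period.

€819.91

Territorial Income Tax: taxable = €8,550.00 − 4×€520.00 = €6,470.00
  6.8% × €6,470.00 = €439.96
Long-Term Care Levy: cap €120,500.00 − YTD €113,050.00 = €7,450.00 subject; 5.1% × €7,450.00 = €379.95
Total: €439.96 + €379.95 = €819.91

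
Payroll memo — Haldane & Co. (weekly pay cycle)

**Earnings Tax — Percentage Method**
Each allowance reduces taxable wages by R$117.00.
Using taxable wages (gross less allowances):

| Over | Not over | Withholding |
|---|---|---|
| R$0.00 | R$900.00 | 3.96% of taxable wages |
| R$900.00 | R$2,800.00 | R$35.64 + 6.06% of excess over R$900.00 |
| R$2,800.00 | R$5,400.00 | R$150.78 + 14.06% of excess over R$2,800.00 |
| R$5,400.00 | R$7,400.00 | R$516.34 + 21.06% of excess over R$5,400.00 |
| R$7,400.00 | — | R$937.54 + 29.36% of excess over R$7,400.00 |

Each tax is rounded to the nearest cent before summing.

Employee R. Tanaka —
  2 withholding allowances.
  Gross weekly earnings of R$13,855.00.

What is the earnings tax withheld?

R$2,764.03

Earnings Tax: taxable = R$13,855.00 − 2×R$117.00 = R$13,621.00
  R$937.54 + 29.36% × (R$13,621.00 − R$7,400.00) = R$937.54 + 29.36% × R$6,221.00 = R$2,764.03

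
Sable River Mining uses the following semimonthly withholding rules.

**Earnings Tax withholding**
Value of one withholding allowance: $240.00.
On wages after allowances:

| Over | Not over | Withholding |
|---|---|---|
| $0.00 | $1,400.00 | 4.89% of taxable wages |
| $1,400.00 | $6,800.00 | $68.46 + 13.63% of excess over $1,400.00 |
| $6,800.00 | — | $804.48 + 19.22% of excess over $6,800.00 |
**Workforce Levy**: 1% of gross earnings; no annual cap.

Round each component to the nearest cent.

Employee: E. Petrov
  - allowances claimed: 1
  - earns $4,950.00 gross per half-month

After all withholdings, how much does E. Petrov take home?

$4,380.89

Earnings Tax: taxable = $4,950.00 − 1×$240.00 = $4,710.00
  $68.46 + 13.63% × ($4,710.00 − $1,400.00) = $68.46 + 13.63% × $3,310.00 = $519.61
Workforce Levy: 1% × $4,950.00 = $49.50
Total withheld: $519.61 + $49.50 = $569.11
Net pay: $4,950.00 − $569.11 = $4,380.89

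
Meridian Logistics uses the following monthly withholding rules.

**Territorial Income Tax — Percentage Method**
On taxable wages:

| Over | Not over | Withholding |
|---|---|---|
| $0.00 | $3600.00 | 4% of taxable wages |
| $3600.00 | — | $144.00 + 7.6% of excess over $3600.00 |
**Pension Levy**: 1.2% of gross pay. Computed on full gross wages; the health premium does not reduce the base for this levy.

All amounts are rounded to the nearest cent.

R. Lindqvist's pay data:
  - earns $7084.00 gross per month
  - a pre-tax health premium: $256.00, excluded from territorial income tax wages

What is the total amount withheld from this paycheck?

Territorial Income Tax: taxable = $7084.00 − $256.00 = $6828.00
  $144.00 + 7.6% × ($6828.00 − $3600.00) = $144.00 + 7.6% × $3228.00 = $389.33
Pension Levy: 1.2% × $7084.00 = $85.01
Total: $389.33 + $85.01 = $474.34

$474.34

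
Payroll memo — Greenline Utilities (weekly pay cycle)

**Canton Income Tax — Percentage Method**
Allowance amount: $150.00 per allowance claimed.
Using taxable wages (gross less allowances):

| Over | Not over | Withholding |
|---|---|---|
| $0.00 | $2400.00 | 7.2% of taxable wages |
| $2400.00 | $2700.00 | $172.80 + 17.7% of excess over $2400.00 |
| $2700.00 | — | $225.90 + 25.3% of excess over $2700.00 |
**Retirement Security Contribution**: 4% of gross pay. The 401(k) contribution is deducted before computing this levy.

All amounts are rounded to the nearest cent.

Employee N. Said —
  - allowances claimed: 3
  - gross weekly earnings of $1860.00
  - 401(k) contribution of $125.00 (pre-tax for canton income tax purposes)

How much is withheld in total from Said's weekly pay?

$161.92

Canton Income Tax: taxable = $1860.00 − $125.00 − 3×$150.00 = $1285.00
  7.2% × $1285.00 = $92.52
Retirement Security Contribution: 4% × $1735.00 = $69.40
Total: $92.52 + $69.40 = $161.92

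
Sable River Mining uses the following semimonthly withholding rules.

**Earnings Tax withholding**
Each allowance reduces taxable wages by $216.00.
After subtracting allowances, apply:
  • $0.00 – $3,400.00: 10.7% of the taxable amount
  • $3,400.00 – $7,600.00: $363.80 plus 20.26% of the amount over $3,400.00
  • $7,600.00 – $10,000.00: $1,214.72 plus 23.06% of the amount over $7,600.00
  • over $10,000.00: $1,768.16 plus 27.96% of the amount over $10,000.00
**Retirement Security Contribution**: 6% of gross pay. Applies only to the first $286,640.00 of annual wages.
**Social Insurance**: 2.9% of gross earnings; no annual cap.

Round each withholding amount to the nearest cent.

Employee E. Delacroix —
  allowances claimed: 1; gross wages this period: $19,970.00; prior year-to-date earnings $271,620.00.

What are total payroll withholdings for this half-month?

$5,975.71

Earnings Tax: taxable = $19,970.00 − 1×$216.00 = $19,754.00
  $1,768.16 + 27.96% × ($19,754.00 − $10,000.00) = $1,768.16 + 27.96% × $9,754.00 = $4,495.38
Retirement Security Contribution: cap $286,640.00 − YTD $271,620.00 = $15,020.00 subject; 6% × $15,020.00 = $901.20
Social Insurance: 2.9% × $19,970.00 = $579.13
Total: $4,495.38 + $901.20 + $579.13 = $5,975.71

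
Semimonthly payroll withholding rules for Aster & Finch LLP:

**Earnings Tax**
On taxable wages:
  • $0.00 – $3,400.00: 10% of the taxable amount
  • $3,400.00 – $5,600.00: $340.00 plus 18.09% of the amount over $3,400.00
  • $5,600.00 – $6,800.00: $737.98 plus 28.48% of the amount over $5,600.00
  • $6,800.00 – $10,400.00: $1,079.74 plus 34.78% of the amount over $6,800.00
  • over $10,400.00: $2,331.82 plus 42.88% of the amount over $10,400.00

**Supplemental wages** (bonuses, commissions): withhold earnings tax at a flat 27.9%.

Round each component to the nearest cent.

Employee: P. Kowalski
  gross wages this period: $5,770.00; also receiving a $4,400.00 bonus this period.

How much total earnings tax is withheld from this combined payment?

$2,014.00

Earnings Tax: taxable = $5,770.00
  $737.98 + 28.48% × ($5,770.00 − $5,600.00) = $737.98 + 28.48% × $170.00 = $786.40
Supplemental (27.9% flat on bonus): 27.9% × $4,400.00 = $1,227.60
Total earnings tax: $786.40 + $1,227.60 = $2,014.00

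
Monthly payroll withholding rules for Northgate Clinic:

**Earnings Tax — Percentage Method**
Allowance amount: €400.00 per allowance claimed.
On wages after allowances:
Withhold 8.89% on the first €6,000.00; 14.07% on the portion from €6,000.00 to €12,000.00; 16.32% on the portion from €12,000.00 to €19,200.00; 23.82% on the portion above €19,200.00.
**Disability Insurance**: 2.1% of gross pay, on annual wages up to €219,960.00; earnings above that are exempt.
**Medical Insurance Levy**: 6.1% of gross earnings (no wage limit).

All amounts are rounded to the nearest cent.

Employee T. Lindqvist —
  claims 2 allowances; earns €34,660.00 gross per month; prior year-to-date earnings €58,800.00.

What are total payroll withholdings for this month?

€8,886.77

Earnings Tax: taxable = €34,660.00 − 2×€400.00 = €33,860.00
  €2,552.64 + 23.82% × (€33,860.00 − €19,200.00) = €2,552.64 + 23.82% × €14,660.00 = €6,044.65
Disability Insurance: 2.1% × €34,660.00 = €727.86
Medical Insurance Levy: 6.1% × €34,660.00 = €2,114.26
Total: €6,044.65 + €727.86 + €2,114.26 = €8,886.77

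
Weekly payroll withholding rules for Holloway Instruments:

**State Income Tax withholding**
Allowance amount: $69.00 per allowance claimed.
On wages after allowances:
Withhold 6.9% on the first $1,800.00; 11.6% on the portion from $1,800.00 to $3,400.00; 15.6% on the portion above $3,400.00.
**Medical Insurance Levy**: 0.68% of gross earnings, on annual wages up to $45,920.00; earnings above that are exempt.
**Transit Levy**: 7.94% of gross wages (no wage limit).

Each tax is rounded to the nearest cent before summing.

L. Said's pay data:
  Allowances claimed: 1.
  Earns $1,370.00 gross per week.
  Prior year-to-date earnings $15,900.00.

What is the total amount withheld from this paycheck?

$207.87

State Income Tax: taxable = $1,370.00 − 1×$69.00 = $1,301.00
  6.9% × $1,301.00 = $89.77
Medical Insurance Levy: 0.68% × $1,370.00 = $9.32
Transit Levy: 7.94% × $1,370.00 = $108.78
Total: $89.77 + $9.32 + $108.78 = $207.87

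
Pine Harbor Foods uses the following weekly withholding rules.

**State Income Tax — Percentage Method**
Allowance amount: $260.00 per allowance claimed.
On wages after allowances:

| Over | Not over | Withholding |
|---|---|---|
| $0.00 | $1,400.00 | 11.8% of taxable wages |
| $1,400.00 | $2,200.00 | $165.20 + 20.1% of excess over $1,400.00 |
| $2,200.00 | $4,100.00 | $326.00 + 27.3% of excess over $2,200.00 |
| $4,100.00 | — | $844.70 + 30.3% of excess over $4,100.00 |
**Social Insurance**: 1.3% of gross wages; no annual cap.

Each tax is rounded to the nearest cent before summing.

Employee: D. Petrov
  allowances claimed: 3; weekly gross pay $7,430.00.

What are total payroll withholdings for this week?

State Income Tax: taxable = $7,430.00 − 3×$260.00 = $6,650.00
  $844.70 + 30.3% × ($6,650.00 − $4,100.00) = $844.70 + 30.3% × $2,550.00 = $1,617.35
Social Insurance: 1.3% × $7,430.00 = $96.59
Total: $1,617.35 + $96.59 = $1,713.94

$1,713.94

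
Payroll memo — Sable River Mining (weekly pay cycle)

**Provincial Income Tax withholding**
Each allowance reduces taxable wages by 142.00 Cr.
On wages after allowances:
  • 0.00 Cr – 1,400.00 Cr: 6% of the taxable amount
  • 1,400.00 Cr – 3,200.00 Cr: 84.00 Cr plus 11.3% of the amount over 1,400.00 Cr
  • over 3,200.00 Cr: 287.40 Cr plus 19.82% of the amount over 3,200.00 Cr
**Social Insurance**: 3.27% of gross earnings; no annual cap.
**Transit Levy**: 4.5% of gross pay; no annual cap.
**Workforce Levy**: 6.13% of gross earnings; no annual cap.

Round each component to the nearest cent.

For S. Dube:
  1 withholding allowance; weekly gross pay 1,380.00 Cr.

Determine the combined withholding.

Provincial Income Tax: taxable = 1,380.00 Cr − 1×142.00 Cr = 1,238.00 Cr
  6% × 1,238.00 Cr = 74.28 Cr
Social Insurance: 3.27% × 1,380.00 Cr = 45.13 Cr
Transit Levy: 4.5% × 1,380.00 Cr = 62.10 Cr
Workforce Levy: 6.13% × 1,380.00 Cr = 84.59 Cr
Total: 74.28 Cr + 45.13 Cr + 62.10 Cr + 84.59 Cr = 266.10 Cr

266.10 Cr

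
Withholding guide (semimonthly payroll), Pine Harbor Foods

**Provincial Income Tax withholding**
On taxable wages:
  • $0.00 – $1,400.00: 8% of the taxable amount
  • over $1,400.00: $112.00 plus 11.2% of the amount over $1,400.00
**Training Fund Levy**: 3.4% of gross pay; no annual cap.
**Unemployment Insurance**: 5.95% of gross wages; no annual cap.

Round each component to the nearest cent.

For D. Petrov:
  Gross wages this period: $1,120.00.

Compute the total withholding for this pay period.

$194.32

Provincial Income Tax: taxable = $1,120.00
  8% × $1,120.00 = $89.60
Training Fund Levy: 3.4% × $1,120.00 = $38.08
Unemployment Insurance: 5.95% × $1,120.00 = $66.64
Total: $89.60 + $38.08 + $66.64 = $194.32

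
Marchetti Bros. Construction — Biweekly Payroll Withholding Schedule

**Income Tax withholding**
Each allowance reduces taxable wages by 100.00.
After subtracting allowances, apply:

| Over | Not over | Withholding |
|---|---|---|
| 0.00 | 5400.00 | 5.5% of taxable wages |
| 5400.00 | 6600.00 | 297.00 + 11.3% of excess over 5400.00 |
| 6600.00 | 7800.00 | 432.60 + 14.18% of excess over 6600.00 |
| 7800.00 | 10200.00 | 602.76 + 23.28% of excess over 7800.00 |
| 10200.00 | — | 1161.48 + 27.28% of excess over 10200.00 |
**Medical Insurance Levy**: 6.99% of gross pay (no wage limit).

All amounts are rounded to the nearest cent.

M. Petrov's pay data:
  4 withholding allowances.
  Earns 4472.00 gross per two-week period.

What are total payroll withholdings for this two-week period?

Income Tax: taxable = 4472.00 − 4×100.00 = 4072.00
  5.5% × 4072.00 = 223.96
Medical Insurance Levy: 6.99% × 4472.00 = 312.59
Total: 223.96 + 312.59 = 536.55

536.55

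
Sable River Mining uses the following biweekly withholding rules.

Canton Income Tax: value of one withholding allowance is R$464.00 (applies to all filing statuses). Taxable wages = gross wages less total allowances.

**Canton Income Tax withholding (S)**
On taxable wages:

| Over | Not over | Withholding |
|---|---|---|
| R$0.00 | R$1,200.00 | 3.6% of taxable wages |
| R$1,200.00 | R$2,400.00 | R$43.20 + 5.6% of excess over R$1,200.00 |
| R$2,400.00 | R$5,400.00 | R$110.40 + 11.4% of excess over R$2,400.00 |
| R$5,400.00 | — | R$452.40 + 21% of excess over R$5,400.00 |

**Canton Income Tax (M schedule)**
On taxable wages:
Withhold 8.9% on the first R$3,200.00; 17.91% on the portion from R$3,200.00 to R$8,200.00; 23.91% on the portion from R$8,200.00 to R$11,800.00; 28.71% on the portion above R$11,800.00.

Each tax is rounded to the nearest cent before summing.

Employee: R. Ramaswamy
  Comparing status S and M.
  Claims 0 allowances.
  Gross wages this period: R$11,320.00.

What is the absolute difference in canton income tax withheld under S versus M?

R$230.69

Canton Income Tax (S): taxable = R$11,320.00
  R$452.40 + 21% × (R$11,320.00 − R$5,400.00) = R$452.40 + 21% × R$5,920.00 = R$1,695.60
Canton Income Tax (M): taxable = R$11,320.00
  R$1,180.30 + 23.91% × (R$11,320.00 − R$8,200.00) = R$1,180.30 + 23.91% × R$3,120.00 = R$1,926.29
Difference: |R$1,695.60 − R$1,926.29| = R$230.69 (higher under M)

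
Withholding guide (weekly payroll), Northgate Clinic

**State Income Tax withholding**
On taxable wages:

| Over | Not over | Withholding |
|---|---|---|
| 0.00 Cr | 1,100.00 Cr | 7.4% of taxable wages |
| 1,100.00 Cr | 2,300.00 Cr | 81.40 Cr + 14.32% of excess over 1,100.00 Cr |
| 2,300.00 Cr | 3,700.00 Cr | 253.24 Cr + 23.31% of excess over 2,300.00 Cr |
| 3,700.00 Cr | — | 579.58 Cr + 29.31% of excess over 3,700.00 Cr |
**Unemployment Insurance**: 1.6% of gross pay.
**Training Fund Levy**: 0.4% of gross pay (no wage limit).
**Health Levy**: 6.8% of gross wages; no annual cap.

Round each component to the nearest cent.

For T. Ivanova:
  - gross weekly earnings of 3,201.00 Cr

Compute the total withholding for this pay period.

744.95 Cr

State Income Tax: taxable = 3,201.00 Cr
  253.24 Cr + 23.31% × (3,201.00 Cr − 2,300.00 Cr) = 253.24 Cr + 23.31% × 901.00 Cr = 463.26 Cr
Unemployment Insurance: 1.6% × 3,201.00 Cr = 51.22 Cr
Training Fund Levy: 0.4% × 3,201.00 Cr = 12.80 Cr
Health Levy: 6.8% × 3,201.00 Cr = 217.67 Cr
Total: 463.26 Cr + 51.22 Cr + 12.80 Cr + 217.67 Cr = 744.95 Cr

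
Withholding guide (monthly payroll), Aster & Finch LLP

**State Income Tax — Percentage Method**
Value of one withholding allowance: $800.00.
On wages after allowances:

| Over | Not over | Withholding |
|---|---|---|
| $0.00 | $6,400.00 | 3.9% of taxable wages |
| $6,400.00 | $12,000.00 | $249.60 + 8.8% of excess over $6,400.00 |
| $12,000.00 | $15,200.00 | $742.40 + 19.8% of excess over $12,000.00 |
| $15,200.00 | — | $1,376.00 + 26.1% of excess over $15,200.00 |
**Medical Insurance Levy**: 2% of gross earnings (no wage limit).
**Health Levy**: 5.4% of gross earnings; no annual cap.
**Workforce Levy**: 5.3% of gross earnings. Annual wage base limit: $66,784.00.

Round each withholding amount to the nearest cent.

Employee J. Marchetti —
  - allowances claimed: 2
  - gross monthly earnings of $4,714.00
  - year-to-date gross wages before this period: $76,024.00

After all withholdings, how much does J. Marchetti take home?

State Income Tax: taxable = $4,714.00 − 2×$800.00 = $3,114.00
  3.9% × $3,114.00 = $121.45
Medical Insurance Levy: 2% × $4,714.00 = $94.28
Health Levy: 5.4% × $4,714.00 = $254.56
Workforce Levy: YTD $76,024.00 ≥ cap $66,784.00 → $0.00
Total withheld: $121.45 + $94.28 + $254.56 + $0.00 = $470.29
Net pay: $4,714.00 − $470.29 = $4,243.71

$4,243.71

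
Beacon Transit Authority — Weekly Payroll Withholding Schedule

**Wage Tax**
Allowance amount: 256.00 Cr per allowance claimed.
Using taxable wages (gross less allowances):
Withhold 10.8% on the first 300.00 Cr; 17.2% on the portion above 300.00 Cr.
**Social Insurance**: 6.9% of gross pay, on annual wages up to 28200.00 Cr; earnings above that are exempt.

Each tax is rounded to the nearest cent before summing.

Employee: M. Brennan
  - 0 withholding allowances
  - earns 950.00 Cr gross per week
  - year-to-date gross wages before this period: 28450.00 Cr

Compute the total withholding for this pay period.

144.20 Cr

Wage Tax: taxable = 950.00 Cr
  32.40 Cr + 17.2% × (950.00 Cr − 300.00 Cr) = 32.40 Cr + 17.2% × 650.00 Cr = 144.20 Cr
Social Insurance: YTD 28450.00 Cr ≥ cap 28200.00 Cr → 0.00 Cr
Total: 144.20 Cr + 0.00 Cr = 144.20 Cr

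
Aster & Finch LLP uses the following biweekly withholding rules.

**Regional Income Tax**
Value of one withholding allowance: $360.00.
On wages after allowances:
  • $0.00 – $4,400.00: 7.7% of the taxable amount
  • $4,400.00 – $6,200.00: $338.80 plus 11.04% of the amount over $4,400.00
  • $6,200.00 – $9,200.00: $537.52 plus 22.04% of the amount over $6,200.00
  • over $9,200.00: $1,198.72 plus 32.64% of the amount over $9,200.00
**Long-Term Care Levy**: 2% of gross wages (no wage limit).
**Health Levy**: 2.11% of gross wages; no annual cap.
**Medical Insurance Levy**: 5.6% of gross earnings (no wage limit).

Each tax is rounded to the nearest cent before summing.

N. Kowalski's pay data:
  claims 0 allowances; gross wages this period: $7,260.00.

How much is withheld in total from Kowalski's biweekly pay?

Regional Income Tax: taxable = $7,260.00
  $537.52 + 22.04% × ($7,260.00 − $6,200.00) = $537.52 + 22.04% × $1,060.00 = $771.14
Long-Term Care Levy: 2% × $7,260.00 = $145.20
Health Levy: 2.11% × $7,260.00 = $153.19
Medical Insurance Levy: 5.6% × $7,260.00 = $406.56
Total: $771.14 + $145.20 + $153.19 + $406.56 = $1,476.09

$1,476.09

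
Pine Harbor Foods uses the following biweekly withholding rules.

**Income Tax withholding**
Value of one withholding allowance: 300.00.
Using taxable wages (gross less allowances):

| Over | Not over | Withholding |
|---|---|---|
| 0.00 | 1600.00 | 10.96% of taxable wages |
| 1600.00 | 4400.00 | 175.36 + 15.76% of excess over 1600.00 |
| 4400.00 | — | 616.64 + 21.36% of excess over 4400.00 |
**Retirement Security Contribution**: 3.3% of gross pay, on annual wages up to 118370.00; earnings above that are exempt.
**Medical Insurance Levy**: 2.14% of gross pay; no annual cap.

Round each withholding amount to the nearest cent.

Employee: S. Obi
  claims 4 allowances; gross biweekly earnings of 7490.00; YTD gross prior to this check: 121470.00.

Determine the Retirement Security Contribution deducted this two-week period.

0.00

Retirement Security Contribution: YTD 121470.00 ≥ cap 118370.00 → 0.00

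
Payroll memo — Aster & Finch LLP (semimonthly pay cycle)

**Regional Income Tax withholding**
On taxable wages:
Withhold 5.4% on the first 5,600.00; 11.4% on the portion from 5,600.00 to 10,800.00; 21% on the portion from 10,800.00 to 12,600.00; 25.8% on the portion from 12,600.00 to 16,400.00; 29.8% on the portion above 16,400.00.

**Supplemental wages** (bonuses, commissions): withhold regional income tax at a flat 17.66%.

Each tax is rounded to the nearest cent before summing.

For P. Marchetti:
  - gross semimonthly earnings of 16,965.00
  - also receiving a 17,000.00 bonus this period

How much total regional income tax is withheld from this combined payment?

Regional Income Tax: taxable = 16,965.00
  2,253.60 + 29.8% × (16,965.00 − 16,400.00) = 2,253.60 + 29.8% × 565.00 = 2,421.97
Supplemental (17.66% flat on bonus): 17.66% × 17,000.00 = 3,002.20
Total regional income tax: 2,421.97 + 3,002.20 = 5,424.17

5,424.17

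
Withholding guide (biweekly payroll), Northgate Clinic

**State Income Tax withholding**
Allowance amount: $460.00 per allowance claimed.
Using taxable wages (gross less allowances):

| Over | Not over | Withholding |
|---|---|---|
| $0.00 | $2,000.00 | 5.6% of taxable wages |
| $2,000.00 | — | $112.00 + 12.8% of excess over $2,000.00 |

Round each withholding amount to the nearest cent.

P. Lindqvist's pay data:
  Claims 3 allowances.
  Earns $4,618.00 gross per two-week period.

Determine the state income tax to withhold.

$270.46

State Income Tax: taxable = $4,618.00 − 3×$460.00 = $3,238.00
  $112.00 + 12.8% × ($3,238.00 − $2,000.00) = $112.00 + 12.8% × $1,238.00 = $270.46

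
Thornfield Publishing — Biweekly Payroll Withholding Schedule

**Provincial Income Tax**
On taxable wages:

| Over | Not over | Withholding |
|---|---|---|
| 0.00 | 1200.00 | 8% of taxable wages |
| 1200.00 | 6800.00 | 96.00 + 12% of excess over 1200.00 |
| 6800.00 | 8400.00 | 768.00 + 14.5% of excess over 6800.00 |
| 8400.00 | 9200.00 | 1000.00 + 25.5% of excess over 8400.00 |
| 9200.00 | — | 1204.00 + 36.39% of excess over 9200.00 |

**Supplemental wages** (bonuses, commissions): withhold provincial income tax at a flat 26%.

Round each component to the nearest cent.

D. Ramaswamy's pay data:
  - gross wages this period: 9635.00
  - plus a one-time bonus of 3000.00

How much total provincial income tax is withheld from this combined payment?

Provincial Income Tax: taxable = 9635.00
  1204.00 + 36.39% × (9635.00 − 9200.00) = 1204.00 + 36.39% × 435.00 = 1362.30
Supplemental (26% flat on bonus): 26% × 3000.00 = 780.00
Total provincial income tax: 1362.30 + 780.00 = 2142.30

2142.30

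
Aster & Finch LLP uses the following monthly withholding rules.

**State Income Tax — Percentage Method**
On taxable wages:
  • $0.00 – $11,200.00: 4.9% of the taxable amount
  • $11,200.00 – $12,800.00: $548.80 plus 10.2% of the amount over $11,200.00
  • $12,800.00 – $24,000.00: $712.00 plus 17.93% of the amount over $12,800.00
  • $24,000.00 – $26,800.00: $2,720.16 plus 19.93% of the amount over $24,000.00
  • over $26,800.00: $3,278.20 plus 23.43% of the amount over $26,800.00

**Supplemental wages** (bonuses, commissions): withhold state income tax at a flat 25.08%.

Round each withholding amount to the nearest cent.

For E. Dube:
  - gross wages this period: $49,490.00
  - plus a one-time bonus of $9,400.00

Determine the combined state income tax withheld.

State Income Tax: taxable = $49,490.00
  $3,278.20 + 23.43% × ($49,490.00 − $26,800.00) = $3,278.20 + 23.43% × $22,690.00 = $8,594.47
Supplemental (25.08% flat on bonus): 25.08% × $9,400.00 = $2,357.52
Total state income tax: $8,594.47 + $2,357.52 = $10,951.99

$10,951.99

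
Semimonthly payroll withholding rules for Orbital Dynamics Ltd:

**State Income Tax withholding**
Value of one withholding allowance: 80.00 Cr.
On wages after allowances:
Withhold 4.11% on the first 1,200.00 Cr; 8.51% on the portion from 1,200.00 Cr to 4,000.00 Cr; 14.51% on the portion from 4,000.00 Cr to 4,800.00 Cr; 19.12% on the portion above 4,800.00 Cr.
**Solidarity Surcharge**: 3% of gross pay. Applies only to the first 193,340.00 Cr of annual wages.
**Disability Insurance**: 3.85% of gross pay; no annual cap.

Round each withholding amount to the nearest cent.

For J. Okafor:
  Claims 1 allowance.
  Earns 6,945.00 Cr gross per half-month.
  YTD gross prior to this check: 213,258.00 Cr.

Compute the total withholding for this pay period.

1,065.89 Cr

State Income Tax: taxable = 6,945.00 Cr − 1×80.00 Cr = 6,865.00 Cr
  403.68 Cr + 19.12% × (6,865.00 Cr − 4,800.00 Cr) = 403.68 Cr + 19.12% × 2,065.00 Cr = 798.51 Cr
Solidarity Surcharge: YTD 213,258.00 Cr ≥ cap 193,340.00 Cr → 0.00 Cr
Disability Insurance: 3.85% × 6,945.00 Cr = 267.38 Cr
Total: 798.51 Cr + 0.00 Cr + 267.38 Cr = 1,065.89 Cr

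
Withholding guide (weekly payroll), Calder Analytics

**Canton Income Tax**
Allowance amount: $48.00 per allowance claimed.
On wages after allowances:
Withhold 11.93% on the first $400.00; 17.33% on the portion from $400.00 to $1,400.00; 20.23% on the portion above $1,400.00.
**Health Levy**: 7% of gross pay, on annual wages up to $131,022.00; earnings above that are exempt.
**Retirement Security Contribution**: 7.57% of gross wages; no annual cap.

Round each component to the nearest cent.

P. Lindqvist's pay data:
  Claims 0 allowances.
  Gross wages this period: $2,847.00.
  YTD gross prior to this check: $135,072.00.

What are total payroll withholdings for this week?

Canton Income Tax: taxable = $2,847.00
  $221.02 + 20.23% × ($2,847.00 − $1,400.00) = $221.02 + 20.23% × $1,447.00 = $513.75
Health Levy: YTD $135,072.00 ≥ cap $131,022.00 → $0.00
Retirement Security Contribution: 7.57% × $2,847.00 = $215.52
Total: $513.75 + $0.00 + $215.52 = $729.27

$729.27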